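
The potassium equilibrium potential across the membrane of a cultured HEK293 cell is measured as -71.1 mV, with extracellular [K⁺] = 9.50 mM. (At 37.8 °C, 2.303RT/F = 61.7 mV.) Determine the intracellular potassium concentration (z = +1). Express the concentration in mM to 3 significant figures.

Nernst: E = (61.7/1) · log₁₀([out]/[in]), so log₁₀([out]/[in]) = -71.1 × 1 / 61.7 = -1.1524.
[out]/[in] = 10^(-1.1524) = 0.07041.
[in] = 9.50 / 0.07041 = 134.9 mM.

135 mM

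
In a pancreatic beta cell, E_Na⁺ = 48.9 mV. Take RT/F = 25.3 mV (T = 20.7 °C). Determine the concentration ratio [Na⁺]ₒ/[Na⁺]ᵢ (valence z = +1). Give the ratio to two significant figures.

6.9

ln([out]/[in]) = E·z/(25.3) = 48.9 × 1 / 25.3 = 1.9328
[out]/[in] = e^(1.9328) = 6.909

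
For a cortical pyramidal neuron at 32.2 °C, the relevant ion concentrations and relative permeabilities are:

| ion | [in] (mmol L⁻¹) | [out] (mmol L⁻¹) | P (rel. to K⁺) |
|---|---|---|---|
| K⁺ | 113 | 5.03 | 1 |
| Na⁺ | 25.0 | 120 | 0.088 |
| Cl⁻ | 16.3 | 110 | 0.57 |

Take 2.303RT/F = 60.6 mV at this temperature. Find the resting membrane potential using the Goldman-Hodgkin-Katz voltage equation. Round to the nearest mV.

-52 mV

Vm = 60.6 · log₁₀[(Σ P·[cation]ₒ + Σ P·[anion]ᵢ) / (Σ P·[cation]ᵢ + Σ P·[anion]ₒ)]
Numerator = 1×5.03 + 0.088×120 + 0.57×16.3 = 24.88
Denominator = 1×113 + 0.088×25.0 + 0.57×110 = 177.9
Vm = 60.6 · log₁₀(0.13986) = 60.6 × (-0.8543) = -51.77 mV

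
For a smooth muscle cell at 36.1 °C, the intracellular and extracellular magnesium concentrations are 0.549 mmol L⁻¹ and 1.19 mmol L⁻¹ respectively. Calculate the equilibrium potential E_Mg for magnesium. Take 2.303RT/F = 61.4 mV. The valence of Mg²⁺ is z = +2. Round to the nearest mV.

10 mV

E = (61.4/z) · log₁₀([Mg²⁺]_out/[Mg²⁺]_in) with z = +2.
= (61.4/2) · log₁₀(1.19/0.549) = 30.70 · log₁₀(2.168)
= 30.70 · (0.3360) = 10.31 mV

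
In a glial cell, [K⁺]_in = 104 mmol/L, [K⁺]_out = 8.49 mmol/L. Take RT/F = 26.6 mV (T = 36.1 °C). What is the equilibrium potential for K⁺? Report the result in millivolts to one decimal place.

-66.6 mV

E = (26.6/z) · ln([K⁺]_out/[K⁺]_in) with z = +1.
= (26.6/1) · ln(8.49/104) = 26.60 · ln(0.08163)
= 26.60 · (-2.5055) = -66.65 mV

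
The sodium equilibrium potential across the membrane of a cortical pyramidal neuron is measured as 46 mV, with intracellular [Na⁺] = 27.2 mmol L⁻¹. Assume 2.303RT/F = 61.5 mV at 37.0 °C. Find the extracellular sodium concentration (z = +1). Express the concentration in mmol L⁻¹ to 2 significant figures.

Nernst: E = (61.5/1) · log₁₀([out]/[in]), so log₁₀([out]/[in]) = 46.0 × 1 / 61.5 = 0.7480.
[out]/[in] = 10^(0.7480) = 5.597.
[out] = 5.597 × 27.2 = 152.2 mmol L⁻¹.

150 mmol L⁻¹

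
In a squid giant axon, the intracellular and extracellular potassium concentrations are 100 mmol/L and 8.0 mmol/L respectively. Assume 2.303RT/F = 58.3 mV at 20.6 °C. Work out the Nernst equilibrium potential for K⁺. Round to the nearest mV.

-64 mV

E = (58.3/z) · log₁₀([K⁺]_out/[K⁺]_in) with z = +1.
= (58.3/1) · log₁₀(8.0/100) = 58.30 · log₁₀(0.08)
= 58.30 · (-1.0969) = -63.95 mV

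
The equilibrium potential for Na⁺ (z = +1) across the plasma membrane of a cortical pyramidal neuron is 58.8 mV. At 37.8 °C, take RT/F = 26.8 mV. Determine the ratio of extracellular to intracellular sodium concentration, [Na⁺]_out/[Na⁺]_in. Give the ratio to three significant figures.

8.97

ln([out]/[in]) = E·z/(26.8) = 58.8 × 1 / 26.8 = 2.1940
[out]/[in] = e^(2.1940) = 8.971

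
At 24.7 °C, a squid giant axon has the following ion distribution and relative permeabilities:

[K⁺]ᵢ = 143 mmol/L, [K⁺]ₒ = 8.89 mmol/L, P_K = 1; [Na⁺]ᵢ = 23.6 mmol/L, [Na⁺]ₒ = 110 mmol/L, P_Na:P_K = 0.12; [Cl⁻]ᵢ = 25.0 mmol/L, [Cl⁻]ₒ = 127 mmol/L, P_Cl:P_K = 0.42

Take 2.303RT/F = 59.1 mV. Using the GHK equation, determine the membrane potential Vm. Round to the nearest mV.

Vm = 59.1 · log₁₀[(Σ P·[cation]ₒ + Σ P·[anion]ᵢ) / (Σ P·[cation]ᵢ + Σ P·[anion]ₒ)]
Numerator = 1×8.89 + 0.12×110 + 0.42×25.0 = 32.59
Denominator = 1×143 + 0.12×23.6 + 0.42×127 = 199.2
Vm = 59.1 · log₁₀(0.16363) = 59.1 × (-0.7861) = -46.46 mV

-46 mV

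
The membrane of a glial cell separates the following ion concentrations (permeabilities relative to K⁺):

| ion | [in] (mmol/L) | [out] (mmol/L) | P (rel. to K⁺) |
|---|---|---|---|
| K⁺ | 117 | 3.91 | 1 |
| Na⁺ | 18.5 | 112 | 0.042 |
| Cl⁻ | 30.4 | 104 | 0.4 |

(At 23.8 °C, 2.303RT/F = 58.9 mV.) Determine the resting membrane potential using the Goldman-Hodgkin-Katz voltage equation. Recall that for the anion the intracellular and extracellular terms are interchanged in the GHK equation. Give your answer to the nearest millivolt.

-52 mV

Vm = 58.9 · log₁₀[(Σ P·[cation]ₒ + Σ P·[anion]ᵢ) / (Σ P·[cation]ᵢ + Σ P·[anion]ₒ)]
Numerator = 1×3.91 + 0.042×112 + 0.4×30.4 = 20.77
Denominator = 1×117 + 0.042×18.5 + 0.4×104 = 159.4
Vm = 58.9 · log₁₀(0.13035) = 58.9 × (-0.8849) = -52.12 mV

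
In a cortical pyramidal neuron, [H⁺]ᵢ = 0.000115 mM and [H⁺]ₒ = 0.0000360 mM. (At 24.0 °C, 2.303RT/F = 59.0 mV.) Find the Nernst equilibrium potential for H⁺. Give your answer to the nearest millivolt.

E = (59.0/z) · log₁₀([H⁺]_out/[H⁺]_in) with z = +1.
= (59.0/1) · log₁₀(0.0000360/0.000115) = 59.00 · log₁₀(0.313)
= 59.00 · (-0.5044) = -29.76 mV

-30 mV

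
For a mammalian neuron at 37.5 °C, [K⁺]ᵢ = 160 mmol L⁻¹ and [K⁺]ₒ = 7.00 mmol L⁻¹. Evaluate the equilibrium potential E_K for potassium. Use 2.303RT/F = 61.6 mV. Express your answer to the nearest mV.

E = (61.6/z) · log₁₀([K⁺]_out/[K⁺]_in) with z = +1.
= (61.6/1) · log₁₀(7.00/160) = 61.60 · log₁₀(0.04375)
= 61.60 · (-1.3590) = -83.72 mV

-84 mV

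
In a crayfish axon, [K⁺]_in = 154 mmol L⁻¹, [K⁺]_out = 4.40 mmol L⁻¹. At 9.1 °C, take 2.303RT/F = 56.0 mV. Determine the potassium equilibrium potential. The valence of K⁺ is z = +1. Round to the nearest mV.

E = (56.0/z) · log₁₀([K⁺]_out/[K⁺]_in) with z = +1.
= (56.0/1) · log₁₀(4.40/154) = 56.00 · log₁₀(0.02857)
= 56.00 · (-1.5441) = -86.47 mV

-86 mV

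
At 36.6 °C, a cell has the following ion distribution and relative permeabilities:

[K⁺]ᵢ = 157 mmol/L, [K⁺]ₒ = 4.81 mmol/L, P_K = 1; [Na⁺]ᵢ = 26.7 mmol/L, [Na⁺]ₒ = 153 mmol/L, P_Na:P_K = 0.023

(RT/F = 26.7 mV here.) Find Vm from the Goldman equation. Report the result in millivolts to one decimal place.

Vm = 26.7 · ln[(Σ P·[cation]ₒ + Σ P·[anion]ᵢ) / (Σ P·[cation]ᵢ + Σ P·[anion]ₒ)]
Numerator = 1×4.81 + 0.023×153 = 8.329
Denominator = 1×157 + 0.023×26.7 = 157.6
Vm = 26.7 · ln(0.052844) = 26.7 × (-2.9404) = -78.51 mV

-78.5 mV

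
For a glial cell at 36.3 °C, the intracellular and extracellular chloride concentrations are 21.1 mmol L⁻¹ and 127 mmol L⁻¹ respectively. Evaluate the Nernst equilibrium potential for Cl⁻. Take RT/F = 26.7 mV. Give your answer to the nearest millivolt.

E = (26.7/z) · ln([Cl⁻]_out/[Cl⁻]_in) with z = -1.
For an anion, dividing by z = -1 reverses the sign.
= (26.7/-1) · ln(127/21.1) = -26.70 · ln(6.019)
= -26.70 · (1.7949) = -47.92 mV

-48 mV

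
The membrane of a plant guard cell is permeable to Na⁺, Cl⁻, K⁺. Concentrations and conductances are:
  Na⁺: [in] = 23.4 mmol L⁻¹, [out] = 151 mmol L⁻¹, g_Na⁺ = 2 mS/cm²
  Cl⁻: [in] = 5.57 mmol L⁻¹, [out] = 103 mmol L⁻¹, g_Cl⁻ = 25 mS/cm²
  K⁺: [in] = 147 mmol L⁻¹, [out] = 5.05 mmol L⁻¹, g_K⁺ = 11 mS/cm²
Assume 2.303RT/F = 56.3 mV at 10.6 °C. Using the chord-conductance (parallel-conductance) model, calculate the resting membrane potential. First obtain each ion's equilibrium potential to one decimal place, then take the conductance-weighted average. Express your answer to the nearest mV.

-68 mV

E_Na⁺ = (56.3/1)·log₁₀(151/23.4) = 45.6 mV
E_Cl⁻ = (56.3/-1)·log₁₀(103/5.57) = -71.3 mV
E_K⁺ = (56.3/1)·log₁₀(5.05/147) = -82.4 mV
Vm = (Σ gᵢEᵢ)/(Σ gᵢ) = (2·45.6 + 25·-71.3 + 11·-82.4) / (2 + 25 + 11)
= -2597.70 / 38 = -68.36 mV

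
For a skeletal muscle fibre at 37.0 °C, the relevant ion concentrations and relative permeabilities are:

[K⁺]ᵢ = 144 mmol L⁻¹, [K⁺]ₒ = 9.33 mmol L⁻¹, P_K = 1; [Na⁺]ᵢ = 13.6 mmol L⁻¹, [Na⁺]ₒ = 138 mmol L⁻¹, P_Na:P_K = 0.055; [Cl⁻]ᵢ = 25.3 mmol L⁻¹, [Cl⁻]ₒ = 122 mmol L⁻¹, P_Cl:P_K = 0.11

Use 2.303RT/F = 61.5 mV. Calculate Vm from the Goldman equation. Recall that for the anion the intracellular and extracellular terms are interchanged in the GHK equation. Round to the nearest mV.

-56 mV

Vm = 61.5 · log₁₀[(Σ P·[cation]ₒ + Σ P·[anion]ᵢ) / (Σ P·[cation]ᵢ + Σ P·[anion]ₒ)]
Numerator = 1×9.33 + 0.055×138 + 0.11×25.3 = 19.7
Denominator = 1×144 + 0.055×13.6 + 0.11×122 = 158.2
Vm = 61.5 · log₁₀(0.12457) = 61.5 × (-0.9046) = -55.63 mV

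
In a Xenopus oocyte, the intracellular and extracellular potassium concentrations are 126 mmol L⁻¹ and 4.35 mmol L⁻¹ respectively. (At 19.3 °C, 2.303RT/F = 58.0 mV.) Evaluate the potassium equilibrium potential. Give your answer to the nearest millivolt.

E = (58.0/z) · log₁₀([K⁺]_out/[K⁺]_in) with z = +1.
= (58.0/1) · log₁₀(4.35/126) = 58.00 · log₁₀(0.03452)
= 58.00 · (-1.4619) = -84.79 mV

-85 mV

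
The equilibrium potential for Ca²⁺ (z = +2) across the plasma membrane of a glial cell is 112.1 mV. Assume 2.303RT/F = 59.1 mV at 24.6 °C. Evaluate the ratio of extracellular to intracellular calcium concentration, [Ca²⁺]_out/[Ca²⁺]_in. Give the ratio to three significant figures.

log₁₀([out]/[in]) = E·z/(59.1) = 112.1 × 2 / 59.1 = 3.7936
[out]/[in] = 10^(3.7936) = 6217

6220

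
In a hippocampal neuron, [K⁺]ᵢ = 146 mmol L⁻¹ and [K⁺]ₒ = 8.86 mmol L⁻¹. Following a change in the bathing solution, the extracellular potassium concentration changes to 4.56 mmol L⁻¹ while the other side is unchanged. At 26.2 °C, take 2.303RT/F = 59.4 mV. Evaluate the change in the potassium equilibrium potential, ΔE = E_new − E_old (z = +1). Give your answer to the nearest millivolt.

-17 mV

E_old = (59.4/1)·log₁₀(8.86/146) = -72.28 mV
E_new = (59.4/1)·log₁₀(4.56/146) = -89.42 mV
ΔE = -89.42 − (-72.28) = -17.14 mV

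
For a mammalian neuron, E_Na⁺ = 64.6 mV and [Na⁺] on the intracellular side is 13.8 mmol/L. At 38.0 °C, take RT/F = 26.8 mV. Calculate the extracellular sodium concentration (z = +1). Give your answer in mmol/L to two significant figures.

150 mmol/L

Nernst: E = (26.8/1) · ln([out]/[in]), so ln([out]/[in]) = 64.6 × 1 / 26.8 = 2.4104.
[out]/[in] = e^(2.4104) = 11.14.
[out] = 11.14 × 13.8 = 153.7 mmol/L.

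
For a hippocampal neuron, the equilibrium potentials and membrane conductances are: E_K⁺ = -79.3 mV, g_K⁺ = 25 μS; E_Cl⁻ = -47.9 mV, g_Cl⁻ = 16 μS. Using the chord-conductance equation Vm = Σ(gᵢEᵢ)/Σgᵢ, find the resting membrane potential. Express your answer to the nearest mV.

-67 mV

Σ gᵢEᵢ = 25·(-79.3) + 16·(-47.9) = -2748.90
Σ gᵢ = 25 + 16 = 41
Vm = -2748.90 / 41 = -67.05 mV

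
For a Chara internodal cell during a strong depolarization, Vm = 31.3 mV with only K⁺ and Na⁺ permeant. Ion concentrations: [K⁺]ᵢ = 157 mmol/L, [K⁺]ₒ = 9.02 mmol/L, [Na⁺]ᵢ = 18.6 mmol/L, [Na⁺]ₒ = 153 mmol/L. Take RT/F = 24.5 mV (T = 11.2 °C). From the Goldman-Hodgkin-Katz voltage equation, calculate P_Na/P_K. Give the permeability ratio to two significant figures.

6.4

Let α = P_Na/P_K. GHK: Vm = 24.5·ln[(Kₒ + α·Naₒ)/(Kᵢ + α·Naᵢ)].
e^(Vm/24.5) = e^(31.3/24.5) = 3.5878
So 3.5878·(Kᵢ + α·Naᵢ) = Kₒ + α·Naₒ → α = (3.5878·157.0 − 9.02) / (153.0 − 3.5878·18.6)
α = (563.3 − 9.02) / (153.0 − 66.73) = 554.3/86.27 = 6.425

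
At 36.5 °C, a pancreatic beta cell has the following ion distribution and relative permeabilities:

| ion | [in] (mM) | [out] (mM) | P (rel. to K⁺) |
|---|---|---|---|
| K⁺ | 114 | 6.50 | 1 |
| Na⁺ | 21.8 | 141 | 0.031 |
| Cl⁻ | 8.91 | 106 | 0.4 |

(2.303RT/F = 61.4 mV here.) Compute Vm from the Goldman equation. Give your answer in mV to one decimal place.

Vm = 61.4 · log₁₀[(Σ P·[cation]ₒ + Σ P·[anion]ᵢ) / (Σ P·[cation]ᵢ + Σ P·[anion]ₒ)]
Numerator = 1×6.50 + 0.031×141 + 0.4×8.91 = 14.43
Denominator = 1×114 + 0.031×21.8 + 0.4×106 = 157.1
Vm = 61.4 · log₁₀(0.091898) = 61.4 × (-1.0367) = -63.65 mV

-63.7 mV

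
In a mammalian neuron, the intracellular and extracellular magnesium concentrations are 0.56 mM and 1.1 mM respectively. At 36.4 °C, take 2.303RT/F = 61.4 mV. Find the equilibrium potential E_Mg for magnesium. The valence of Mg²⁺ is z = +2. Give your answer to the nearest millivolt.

E = (61.4/z) · log₁₀([Mg²⁺]_out/[Mg²⁺]_in) with z = +2.
= (61.4/2) · log₁₀(1.1/0.56) = 30.70 · log₁₀(1.964)
= 30.70 · (0.2932) = 9.00 mV

9 mV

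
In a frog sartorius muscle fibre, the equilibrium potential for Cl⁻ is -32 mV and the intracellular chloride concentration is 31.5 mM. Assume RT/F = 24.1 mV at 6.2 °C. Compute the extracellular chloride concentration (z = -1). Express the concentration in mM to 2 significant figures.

120 mM

Nernst: E = (24.1/-1) · ln([out]/[in]), so ln([out]/[in]) = -32.0 × -1 / 24.1 = 1.3278.
[out]/[in] = e^(1.3278) = 3.773.
[out] = 3.773 × 31.5 = 118.8 mM.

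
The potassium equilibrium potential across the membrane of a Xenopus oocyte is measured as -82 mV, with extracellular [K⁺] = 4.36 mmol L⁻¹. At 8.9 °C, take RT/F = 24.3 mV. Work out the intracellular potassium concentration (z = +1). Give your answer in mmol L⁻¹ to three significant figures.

Nernst: E = (24.3/1) · ln([out]/[in]), so ln([out]/[in]) = -82.0 × 1 / 24.3 = -3.3745.
[out]/[in] = e^(-3.3745) = 0.03424.
[in] = 4.36 / 0.03424 = 127.4 mmol L⁻¹.

127 mmol L⁻¹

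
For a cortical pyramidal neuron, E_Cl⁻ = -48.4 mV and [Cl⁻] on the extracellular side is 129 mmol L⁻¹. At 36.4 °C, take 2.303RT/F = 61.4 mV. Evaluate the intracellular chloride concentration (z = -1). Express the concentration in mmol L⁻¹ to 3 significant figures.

Nernst: E = (61.4/-1) · log₁₀([out]/[in]), so log₁₀([out]/[in]) = -48.4 × -1 / 61.4 = 0.7883.
[out]/[in] = 10^(0.7883) = 6.141.
[in] = 129 / 6.141 = 21 mmol L⁻¹.

21.0 mmol L⁻¹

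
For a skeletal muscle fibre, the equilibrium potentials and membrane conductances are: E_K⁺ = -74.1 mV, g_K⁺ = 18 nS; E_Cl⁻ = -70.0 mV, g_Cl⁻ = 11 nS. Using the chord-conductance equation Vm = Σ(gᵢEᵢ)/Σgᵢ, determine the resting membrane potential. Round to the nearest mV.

Σ gᵢEᵢ = 18·(-74.1) + 11·(-70.0) = -2103.80
Σ gᵢ = 18 + 11 = 29
Vm = -2103.80 / 29 = -72.54 mV

-73 mV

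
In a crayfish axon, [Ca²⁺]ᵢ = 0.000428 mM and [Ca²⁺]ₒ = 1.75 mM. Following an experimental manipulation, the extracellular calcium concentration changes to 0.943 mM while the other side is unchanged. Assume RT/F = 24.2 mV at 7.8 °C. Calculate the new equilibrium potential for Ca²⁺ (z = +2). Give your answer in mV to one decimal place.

After the shift: [Ca²⁺]_out = 0.943, [Ca²⁺]_in = 0.000428 mM.
E_new = (24.2/2)·ln(0.943/0.000428) = 12.10 · (7.6977) = 93.14 mV

93.1 mV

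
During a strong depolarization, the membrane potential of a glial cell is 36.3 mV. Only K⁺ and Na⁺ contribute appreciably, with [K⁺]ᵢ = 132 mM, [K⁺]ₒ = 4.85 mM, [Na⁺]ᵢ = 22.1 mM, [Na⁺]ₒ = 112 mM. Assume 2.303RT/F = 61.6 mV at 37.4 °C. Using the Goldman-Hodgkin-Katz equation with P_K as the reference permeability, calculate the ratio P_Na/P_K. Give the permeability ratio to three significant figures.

19.4

Let α = P_Na/P_K. GHK: Vm = 61.6·log₁₀[(Kₒ + α·Naₒ)/(Kᵢ + α·Naᵢ)].
10^(Vm/61.6) = 10^(36.3/61.6) = 3.8841
So 3.8841·(Kᵢ + α·Naᵢ) = Kₒ + α·Naₒ → α = (3.8841·132.0 − 4.85) / (112.0 − 3.8841·22.1)
α = (512.7 − 4.85) / (112.0 − 85.84) = 507.8/26.16 = 19.41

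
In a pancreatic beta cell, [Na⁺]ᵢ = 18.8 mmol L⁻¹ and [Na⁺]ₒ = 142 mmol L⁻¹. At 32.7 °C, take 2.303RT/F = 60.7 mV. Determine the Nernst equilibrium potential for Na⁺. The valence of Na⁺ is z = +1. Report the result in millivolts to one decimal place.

53.3 mV

E = (60.7/z) · log₁₀([Na⁺]_out/[Na⁺]_in) with z = +1.
= (60.7/1) · log₁₀(142/18.8) = 60.70 · log₁₀(7.553)
= 60.70 · (0.8781) = 53.30 mV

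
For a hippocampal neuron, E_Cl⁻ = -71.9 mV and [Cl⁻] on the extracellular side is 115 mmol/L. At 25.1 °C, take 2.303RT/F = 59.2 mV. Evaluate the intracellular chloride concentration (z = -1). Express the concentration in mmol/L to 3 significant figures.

Nernst: E = (59.2/-1) · log₁₀([out]/[in]), so log₁₀([out]/[in]) = -71.9 × -1 / 59.2 = 1.2145.
[out]/[in] = 10^(1.2145) = 16.39.
[in] = 115 / 16.39 = 7.017 mmol/L.

7.02 mmol/L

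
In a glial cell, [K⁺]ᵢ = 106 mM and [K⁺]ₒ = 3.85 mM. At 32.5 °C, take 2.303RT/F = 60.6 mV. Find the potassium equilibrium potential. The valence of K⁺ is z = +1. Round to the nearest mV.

E = (60.6/z) · log₁₀([K⁺]_out/[K⁺]_in) with z = +1.
= (60.6/1) · log₁₀(3.85/106) = 60.60 · log₁₀(0.03632)
= 60.60 · (-1.4398) = -87.25 mV

-87 mV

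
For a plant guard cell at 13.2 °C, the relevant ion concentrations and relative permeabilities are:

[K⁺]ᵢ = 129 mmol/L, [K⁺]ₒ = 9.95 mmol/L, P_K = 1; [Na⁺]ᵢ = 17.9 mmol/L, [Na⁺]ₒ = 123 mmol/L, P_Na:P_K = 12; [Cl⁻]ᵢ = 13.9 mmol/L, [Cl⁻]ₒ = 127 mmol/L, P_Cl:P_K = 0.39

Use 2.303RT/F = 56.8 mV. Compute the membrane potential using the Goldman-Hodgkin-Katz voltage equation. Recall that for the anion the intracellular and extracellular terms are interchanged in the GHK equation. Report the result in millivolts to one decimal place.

Vm = 56.8 · log₁₀[(Σ P·[cation]ₒ + Σ P·[anion]ᵢ) / (Σ P·[cation]ᵢ + Σ P·[anion]ₒ)]
Numerator = 1×9.95 + 12×123 + 0.39×13.9 = 1491
Denominator = 1×129 + 12×17.9 + 0.39×127 = 393.3
Vm = 56.8 · log₁₀(3.7917) = 56.8 × (0.5788) = 32.88 mV

32.9 mV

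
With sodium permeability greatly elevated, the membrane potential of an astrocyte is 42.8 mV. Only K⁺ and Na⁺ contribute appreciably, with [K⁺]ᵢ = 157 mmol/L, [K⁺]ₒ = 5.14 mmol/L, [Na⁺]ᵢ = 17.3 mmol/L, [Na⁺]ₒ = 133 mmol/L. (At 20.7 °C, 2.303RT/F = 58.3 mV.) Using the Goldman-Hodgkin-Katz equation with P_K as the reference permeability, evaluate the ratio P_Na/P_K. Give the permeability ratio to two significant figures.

Let α = P_Na/P_K. GHK: Vm = 58.3·log₁₀[(Kₒ + α·Naₒ)/(Kᵢ + α·Naᵢ)].
10^(Vm/58.3) = 10^(42.8/58.3) = 5.4217
So 5.4217·(Kᵢ + α·Naᵢ) = Kₒ + α·Naₒ → α = (5.4217·157.0 − 5.14) / (133.0 − 5.4217·17.3)
α = (851.2 − 5.14) / (133.0 − 93.8) = 846.1/39.2 = 21.58

22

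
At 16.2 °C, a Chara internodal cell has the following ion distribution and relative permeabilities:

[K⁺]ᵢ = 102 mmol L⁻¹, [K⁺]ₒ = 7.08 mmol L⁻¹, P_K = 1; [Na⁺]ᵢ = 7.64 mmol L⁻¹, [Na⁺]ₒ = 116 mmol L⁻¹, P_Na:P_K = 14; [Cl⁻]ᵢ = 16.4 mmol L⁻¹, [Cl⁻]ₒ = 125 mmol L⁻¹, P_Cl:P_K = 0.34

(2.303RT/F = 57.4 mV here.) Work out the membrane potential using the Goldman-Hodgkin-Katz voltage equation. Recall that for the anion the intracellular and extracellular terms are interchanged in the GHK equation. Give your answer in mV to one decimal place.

Vm = 57.4 · log₁₀[(Σ P·[cation]ₒ + Σ P·[anion]ᵢ) / (Σ P·[cation]ᵢ + Σ P·[anion]ₒ)]
Numerator = 1×7.08 + 14×116 + 0.34×16.4 = 1637
Denominator = 1×102 + 14×7.64 + 0.34×125 = 251.5
Vm = 57.4 · log₁₀(6.5086) = 57.4 × (0.8135) = 46.69 mV

46.7 mV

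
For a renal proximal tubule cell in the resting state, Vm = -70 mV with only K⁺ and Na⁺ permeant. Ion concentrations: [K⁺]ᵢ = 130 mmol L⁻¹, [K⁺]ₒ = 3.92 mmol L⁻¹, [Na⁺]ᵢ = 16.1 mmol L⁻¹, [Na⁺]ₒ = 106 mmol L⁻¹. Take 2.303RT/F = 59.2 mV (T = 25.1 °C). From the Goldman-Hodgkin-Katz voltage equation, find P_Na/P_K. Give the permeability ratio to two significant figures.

0.044

Let α = P_Na/P_K. GHK: Vm = 59.2·log₁₀[(Kₒ + α·Naₒ)/(Kᵢ + α·Naᵢ)].
10^(Vm/59.2) = 10^(-70.0/59.2) = 0.0657
So 0.0657·(Kᵢ + α·Naᵢ) = Kₒ + α·Naₒ → α = (0.0657·130.0 − 3.92) / (106.0 − 0.0657·16.1)
α = (8.541 − 3.92) / (106.0 − 1.058) = 4.621/104.9 = 0.04403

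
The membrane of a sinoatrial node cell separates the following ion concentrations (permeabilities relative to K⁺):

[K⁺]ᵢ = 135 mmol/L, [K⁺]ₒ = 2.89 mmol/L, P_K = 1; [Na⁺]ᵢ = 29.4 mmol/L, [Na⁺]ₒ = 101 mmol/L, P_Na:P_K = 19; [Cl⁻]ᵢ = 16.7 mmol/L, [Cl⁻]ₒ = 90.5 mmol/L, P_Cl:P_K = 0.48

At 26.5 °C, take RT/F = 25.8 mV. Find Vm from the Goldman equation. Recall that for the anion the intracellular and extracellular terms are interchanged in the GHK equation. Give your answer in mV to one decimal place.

24.8 mV

Vm = 25.8 · ln[(Σ P·[cation]ₒ + Σ P·[anion]ᵢ) / (Σ P·[cation]ᵢ + Σ P·[anion]ₒ)]
Numerator = 1×2.89 + 19×101 + 0.48×16.7 = 1930
Denominator = 1×135 + 19×29.4 + 0.48×90.5 = 737
Vm = 25.8 · ln(2.6185) = 25.8 × (0.9626) = 24.83 mV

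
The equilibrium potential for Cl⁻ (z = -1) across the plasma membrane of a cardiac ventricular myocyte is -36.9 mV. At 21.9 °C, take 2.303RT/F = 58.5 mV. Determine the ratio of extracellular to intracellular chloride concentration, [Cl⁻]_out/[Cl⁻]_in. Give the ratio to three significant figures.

log₁₀([out]/[in]) = E·z/(58.5) = -36.9 × -1 / 58.5 = 0.6308
[out]/[in] = 10^(0.6308) = 4.273

4.27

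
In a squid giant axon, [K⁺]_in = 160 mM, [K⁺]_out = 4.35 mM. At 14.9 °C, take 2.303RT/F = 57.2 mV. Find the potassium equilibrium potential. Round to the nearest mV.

E = (57.2/z) · log₁₀([K⁺]_out/[K⁺]_in) with z = +1.
= (57.2/1) · log₁₀(4.35/160) = 57.20 · log₁₀(0.02719)
= 57.20 · (-1.5656) = -89.55 mV

-90 mV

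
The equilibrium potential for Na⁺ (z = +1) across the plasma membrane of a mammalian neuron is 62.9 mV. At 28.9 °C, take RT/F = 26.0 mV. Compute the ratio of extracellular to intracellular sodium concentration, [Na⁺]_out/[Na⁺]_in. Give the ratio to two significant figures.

ln([out]/[in]) = E·z/(26.0) = 62.9 × 1 / 26.0 = 2.4192
[out]/[in] = e^(2.4192) = 11.24

11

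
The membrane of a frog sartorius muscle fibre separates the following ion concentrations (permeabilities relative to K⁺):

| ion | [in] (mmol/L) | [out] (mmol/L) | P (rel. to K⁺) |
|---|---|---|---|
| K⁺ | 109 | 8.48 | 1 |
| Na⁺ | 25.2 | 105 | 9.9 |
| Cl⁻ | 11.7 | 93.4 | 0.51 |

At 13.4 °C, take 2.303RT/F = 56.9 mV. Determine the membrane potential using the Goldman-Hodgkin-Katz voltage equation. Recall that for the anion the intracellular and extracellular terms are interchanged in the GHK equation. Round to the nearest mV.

24 mV

Vm = 56.9 · log₁₀[(Σ P·[cation]ₒ + Σ P·[anion]ᵢ) / (Σ P·[cation]ᵢ + Σ P·[anion]ₒ)]
Numerator = 1×8.48 + 9.9×105 + 0.51×11.7 = 1054
Denominator = 1×109 + 9.9×25.2 + 0.51×93.4 = 406.1
Vm = 56.9 · log₁₀(2.5952) = 56.9 × (0.4142) = 23.57 mV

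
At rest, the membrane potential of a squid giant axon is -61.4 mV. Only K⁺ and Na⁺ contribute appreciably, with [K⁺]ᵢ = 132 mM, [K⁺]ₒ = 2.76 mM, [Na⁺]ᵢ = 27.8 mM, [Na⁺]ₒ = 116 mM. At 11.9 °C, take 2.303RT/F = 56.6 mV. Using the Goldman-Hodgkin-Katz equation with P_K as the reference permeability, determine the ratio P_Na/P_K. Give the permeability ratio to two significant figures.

Let α = P_Na/P_K. GHK: Vm = 56.6·log₁₀[(Kₒ + α·Naₒ)/(Kᵢ + α·Naᵢ)].
10^(Vm/56.6) = 10^(-61.4/56.6) = 0.082261
So 0.082261·(Kᵢ + α·Naᵢ) = Kₒ + α·Naₒ → α = (0.082261·132.0 − 2.76) / (116.0 − 0.082261·27.8)
α = (10.86 − 2.76) / (116.0 − 2.287) = 8.098/113.7 = 0.07122

0.071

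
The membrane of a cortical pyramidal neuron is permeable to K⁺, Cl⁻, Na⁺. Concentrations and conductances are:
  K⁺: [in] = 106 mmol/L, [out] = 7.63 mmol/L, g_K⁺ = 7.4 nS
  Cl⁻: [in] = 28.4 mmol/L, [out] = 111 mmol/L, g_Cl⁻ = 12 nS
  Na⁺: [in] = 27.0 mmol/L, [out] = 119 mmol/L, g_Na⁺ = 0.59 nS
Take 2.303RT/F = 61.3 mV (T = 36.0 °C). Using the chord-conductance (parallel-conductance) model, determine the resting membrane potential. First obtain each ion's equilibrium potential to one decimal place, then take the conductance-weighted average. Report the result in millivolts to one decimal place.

-46.6 mV

E_K⁺ = (61.3/1)·log₁₀(7.63/106) = -70.1 mV
E_Cl⁻ = (61.3/-1)·log₁₀(111/28.4) = -36.3 mV
E_Na⁺ = (61.3/1)·log₁₀(119/27.0) = 39.5 mV
Vm = (Σ gᵢEᵢ)/(Σ gᵢ) = (7.4·-70.1 + 12·-36.3 + 0.59·39.5) / (7.4 + 12 + 0.59)
= -931.03 / 19.99 = -46.58 mV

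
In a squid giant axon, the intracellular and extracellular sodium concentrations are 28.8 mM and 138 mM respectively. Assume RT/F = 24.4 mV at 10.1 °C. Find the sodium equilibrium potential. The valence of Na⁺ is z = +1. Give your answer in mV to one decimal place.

38.2 mV

E = (24.4/z) · ln([Na⁺]_out/[Na⁺]_in) with z = +1.
= (24.4/1) · ln(138/28.8) = 24.40 · ln(4.792)
= 24.40 · (1.5669) = 38.23 mV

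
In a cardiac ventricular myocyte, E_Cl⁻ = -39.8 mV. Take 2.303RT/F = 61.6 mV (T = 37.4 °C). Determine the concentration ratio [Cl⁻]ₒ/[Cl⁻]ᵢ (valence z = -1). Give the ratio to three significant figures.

log₁₀([out]/[in]) = E·z/(61.6) = -39.8 × -1 / 61.6 = 0.6461
[out]/[in] = 10^(0.6461) = 4.427

4.43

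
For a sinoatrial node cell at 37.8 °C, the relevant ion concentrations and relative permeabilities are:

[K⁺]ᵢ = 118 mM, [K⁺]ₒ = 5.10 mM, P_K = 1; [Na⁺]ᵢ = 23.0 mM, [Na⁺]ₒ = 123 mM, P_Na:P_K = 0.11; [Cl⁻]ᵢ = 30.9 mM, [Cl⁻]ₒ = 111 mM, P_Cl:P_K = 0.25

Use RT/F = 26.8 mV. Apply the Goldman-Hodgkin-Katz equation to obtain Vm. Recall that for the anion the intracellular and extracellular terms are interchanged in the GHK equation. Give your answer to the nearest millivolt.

Vm = 26.8 · ln[(Σ P·[cation]ₒ + Σ P·[anion]ᵢ) / (Σ P·[cation]ᵢ + Σ P·[anion]ₒ)]
Numerator = 1×5.10 + 0.11×123 + 0.25×30.9 = 26.35
Denominator = 1×118 + 0.11×23.0 + 0.25×111 = 148.3
Vm = 26.8 · ln(0.17774) = 26.8 × (-1.7274) = -46.30 mV

-46 mV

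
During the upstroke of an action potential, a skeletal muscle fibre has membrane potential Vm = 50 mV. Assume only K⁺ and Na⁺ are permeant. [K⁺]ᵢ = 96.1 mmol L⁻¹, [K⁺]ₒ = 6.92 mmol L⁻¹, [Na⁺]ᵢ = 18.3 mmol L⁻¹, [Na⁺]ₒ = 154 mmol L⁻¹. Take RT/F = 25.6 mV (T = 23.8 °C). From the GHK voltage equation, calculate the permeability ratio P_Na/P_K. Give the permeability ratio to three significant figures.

Let α = P_Na/P_K. GHK: Vm = 25.6·ln[(Kₒ + α·Naₒ)/(Kᵢ + α·Naᵢ)].
e^(Vm/25.6) = e^(50.0/25.6) = 7.0507
So 7.0507·(Kᵢ + α·Naᵢ) = Kₒ + α·Naₒ → α = (7.0507·96.1 − 6.92) / (154.0 − 7.0507·18.3)
α = (677.6 − 6.92) / (154.0 − 129) = 670.7/24.97 = 26.86

26.9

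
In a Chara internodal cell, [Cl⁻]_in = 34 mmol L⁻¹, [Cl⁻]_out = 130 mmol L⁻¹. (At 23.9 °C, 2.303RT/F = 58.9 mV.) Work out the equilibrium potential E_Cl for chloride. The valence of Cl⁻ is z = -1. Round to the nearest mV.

E = (58.9/z) · log₁₀([Cl⁻]_out/[Cl⁻]_in) with z = -1.
For an anion, dividing by z = -1 reverses the sign.
= (58.9/-1) · log₁₀(130/34) = -58.90 · log₁₀(3.824)
= -58.90 · (0.5825) = -34.31 mV

-34 mV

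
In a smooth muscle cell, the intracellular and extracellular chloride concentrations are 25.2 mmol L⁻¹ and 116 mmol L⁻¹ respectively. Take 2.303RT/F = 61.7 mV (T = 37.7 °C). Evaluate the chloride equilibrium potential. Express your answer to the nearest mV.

-41 mV

E = (61.7/z) · log₁₀([Cl⁻]_out/[Cl⁻]_in) with z = -1.
For an anion, dividing by z = -1 reverses the sign.
= (61.7/-1) · log₁₀(116/25.2) = -61.70 · log₁₀(4.603)
= -61.70 · (0.6631) = -40.91 mV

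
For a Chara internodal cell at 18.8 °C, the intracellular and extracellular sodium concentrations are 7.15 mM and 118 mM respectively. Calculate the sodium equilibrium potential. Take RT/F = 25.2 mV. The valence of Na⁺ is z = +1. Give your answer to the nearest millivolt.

E = (25.2/z) · ln([Na⁺]_out/[Na⁺]_in) with z = +1.
= (25.2/1) · ln(118/7.15) = 25.20 · ln(16.5)
= 25.20 · (2.8036) = 70.65 mV

71 mV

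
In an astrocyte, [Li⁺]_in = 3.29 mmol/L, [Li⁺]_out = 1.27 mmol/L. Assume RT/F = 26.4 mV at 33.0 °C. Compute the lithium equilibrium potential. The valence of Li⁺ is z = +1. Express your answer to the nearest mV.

E = (26.4/z) · ln([Li⁺]_out/[Li⁺]_in) with z = +1.
= (26.4/1) · ln(1.27/3.29) = 26.40 · ln(0.386)
= 26.40 · (-0.9519) = -25.13 mV

-25 mV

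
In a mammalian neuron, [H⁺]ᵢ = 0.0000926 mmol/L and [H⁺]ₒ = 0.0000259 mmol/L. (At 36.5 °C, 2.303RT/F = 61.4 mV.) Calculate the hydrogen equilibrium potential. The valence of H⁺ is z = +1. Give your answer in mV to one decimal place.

-34.0 mV

E = (61.4/z) · log₁₀([H⁺]_out/[H⁺]_in) with z = +1.
= (61.4/1) · log₁₀(0.0000259/0.0000926) = 61.40 · log₁₀(0.2797)
= 61.40 · (-0.5533) = -33.97 mV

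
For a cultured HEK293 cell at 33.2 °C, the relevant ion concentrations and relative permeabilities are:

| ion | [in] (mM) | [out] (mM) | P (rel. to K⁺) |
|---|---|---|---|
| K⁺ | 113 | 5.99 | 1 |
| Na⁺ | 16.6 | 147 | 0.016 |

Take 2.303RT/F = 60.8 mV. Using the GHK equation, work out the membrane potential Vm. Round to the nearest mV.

-69 mV

Vm = 60.8 · log₁₀[(Σ P·[cation]ₒ + Σ P·[anion]ᵢ) / (Σ P·[cation]ᵢ + Σ P·[anion]ₒ)]
Numerator = 1×5.99 + 0.016×147 = 8.342
Denominator = 1×113 + 0.016×16.6 = 113.3
Vm = 60.8 · log₁₀(0.07365) = 60.8 × (-1.1328) = -68.88 mV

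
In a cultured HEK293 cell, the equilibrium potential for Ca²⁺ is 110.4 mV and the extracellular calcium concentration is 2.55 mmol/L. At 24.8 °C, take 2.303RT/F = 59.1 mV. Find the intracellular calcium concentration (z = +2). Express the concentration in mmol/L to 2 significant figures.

Nernst: E = (59.1/2) · log₁₀([out]/[in]), so log₁₀([out]/[in]) = 110.4 × 2 / 59.1 = 3.7360.
[out]/[in] = 10^(3.7360) = 5446.
[in] = 2.55 / 5446 = 0.0004683 mmol/L.

0.00047 mmol/L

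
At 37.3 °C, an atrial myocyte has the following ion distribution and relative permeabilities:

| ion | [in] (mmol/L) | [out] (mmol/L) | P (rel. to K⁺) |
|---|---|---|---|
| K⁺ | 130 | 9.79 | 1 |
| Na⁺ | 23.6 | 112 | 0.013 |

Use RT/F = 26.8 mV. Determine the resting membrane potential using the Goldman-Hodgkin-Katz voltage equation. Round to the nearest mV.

Vm = 26.8 · ln[(Σ P·[cation]ₒ + Σ P·[anion]ᵢ) / (Σ P·[cation]ᵢ + Σ P·[anion]ₒ)]
Numerator = 1×9.79 + 0.013×112 = 11.25
Denominator = 1×130 + 0.013×23.6 = 130.3
Vm = 26.8 · ln(0.086304) = 26.8 × (-2.4499) = -65.66 mV

-66 mV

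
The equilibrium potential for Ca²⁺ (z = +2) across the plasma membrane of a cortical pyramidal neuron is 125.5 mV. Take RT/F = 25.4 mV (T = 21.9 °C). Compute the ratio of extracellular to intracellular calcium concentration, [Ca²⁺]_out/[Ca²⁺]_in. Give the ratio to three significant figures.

19600

ln([out]/[in]) = E·z/(25.4) = 125.5 × 2 / 25.4 = 9.8819
[out]/[in] = e^(9.8819) = 1.957e+04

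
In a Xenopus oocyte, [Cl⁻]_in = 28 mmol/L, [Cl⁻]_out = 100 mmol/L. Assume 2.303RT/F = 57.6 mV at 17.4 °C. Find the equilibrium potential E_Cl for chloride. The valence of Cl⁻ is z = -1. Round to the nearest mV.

-32 mV

E = (57.6/z) · log₁₀([Cl⁻]_out/[Cl⁻]_in) with z = -1.
For an anion, dividing by z = -1 reverses the sign.
= (57.6/-1) · log₁₀(100/28) = -57.60 · log₁₀(3.571)
= -57.60 · (0.5528) = -31.84 mV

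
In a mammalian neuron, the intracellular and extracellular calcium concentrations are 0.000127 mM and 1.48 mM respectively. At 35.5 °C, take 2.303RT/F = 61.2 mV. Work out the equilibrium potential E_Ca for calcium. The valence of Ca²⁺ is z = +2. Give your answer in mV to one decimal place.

E = (61.2/z) · log₁₀([Ca²⁺]_out/[Ca²⁺]_in) with z = +2.
= (61.2/2) · log₁₀(1.48/0.000127) = 30.60 · log₁₀(1.165e+04)
= 30.60 · (4.0665) = 124.43 mV

124.4 mV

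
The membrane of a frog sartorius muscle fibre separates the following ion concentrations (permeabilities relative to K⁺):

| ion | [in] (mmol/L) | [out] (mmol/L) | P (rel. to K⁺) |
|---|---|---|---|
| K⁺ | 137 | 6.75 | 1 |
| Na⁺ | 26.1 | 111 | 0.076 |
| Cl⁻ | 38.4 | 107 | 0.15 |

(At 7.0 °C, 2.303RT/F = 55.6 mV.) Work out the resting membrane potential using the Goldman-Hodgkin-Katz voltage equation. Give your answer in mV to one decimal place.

Vm = 55.6 · log₁₀[(Σ P·[cation]ₒ + Σ P·[anion]ᵢ) / (Σ P·[cation]ᵢ + Σ P·[anion]ₒ)]
Numerator = 1×6.75 + 0.076×111 + 0.15×38.4 = 20.95
Denominator = 1×137 + 0.076×26.1 + 0.15×107 = 155
Vm = 55.6 · log₁₀(0.13511) = 55.6 × (-0.8693) = -48.33 mV

-48.3 mV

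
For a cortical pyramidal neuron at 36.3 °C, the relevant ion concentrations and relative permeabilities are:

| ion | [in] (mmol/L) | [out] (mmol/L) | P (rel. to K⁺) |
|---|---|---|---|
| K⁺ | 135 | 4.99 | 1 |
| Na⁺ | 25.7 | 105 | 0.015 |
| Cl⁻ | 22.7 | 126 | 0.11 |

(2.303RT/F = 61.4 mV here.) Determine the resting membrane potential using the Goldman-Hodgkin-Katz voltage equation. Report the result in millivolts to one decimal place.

-74.7 mV

Vm = 61.4 · log₁₀[(Σ P·[cation]ₒ + Σ P·[anion]ᵢ) / (Σ P·[cation]ᵢ + Σ P·[anion]ₒ)]
Numerator = 1×4.99 + 0.015×105 + 0.11×22.7 = 9.062
Denominator = 1×135 + 0.015×25.7 + 0.11×126 = 149.2
Vm = 61.4 · log₁₀(0.060719) = 61.4 × (-1.2167) = -74.70 mV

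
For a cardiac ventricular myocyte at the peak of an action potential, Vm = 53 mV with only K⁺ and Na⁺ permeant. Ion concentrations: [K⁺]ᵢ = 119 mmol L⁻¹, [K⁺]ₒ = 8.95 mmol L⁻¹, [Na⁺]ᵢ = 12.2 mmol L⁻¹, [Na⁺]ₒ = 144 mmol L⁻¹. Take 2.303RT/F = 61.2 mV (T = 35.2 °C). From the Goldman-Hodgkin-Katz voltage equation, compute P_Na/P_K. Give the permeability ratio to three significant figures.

15.9

Let α = P_Na/P_K. GHK: Vm = 61.2·log₁₀[(Kₒ + α·Naₒ)/(Kᵢ + α·Naᵢ)].
10^(Vm/61.2) = 10^(53.0/61.2) = 7.3454
So 7.3454·(Kᵢ + α·Naᵢ) = Kₒ + α·Naₒ → α = (7.3454·119.0 − 8.95) / (144.0 − 7.3454·12.2)
α = (874.1 − 8.95) / (144.0 − 89.61) = 865.1/54.39 = 15.91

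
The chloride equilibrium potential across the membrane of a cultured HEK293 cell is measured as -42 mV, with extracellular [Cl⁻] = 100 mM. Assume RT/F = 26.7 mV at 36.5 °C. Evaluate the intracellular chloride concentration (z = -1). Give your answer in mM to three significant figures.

20.7 mM

Nernst: E = (26.7/-1) · ln([out]/[in]), so ln([out]/[in]) = -42.0 × -1 / 26.7 = 1.5730.
[out]/[in] = e^(1.5730) = 4.821.
[in] = 100 / 4.821 = 20.74 mM.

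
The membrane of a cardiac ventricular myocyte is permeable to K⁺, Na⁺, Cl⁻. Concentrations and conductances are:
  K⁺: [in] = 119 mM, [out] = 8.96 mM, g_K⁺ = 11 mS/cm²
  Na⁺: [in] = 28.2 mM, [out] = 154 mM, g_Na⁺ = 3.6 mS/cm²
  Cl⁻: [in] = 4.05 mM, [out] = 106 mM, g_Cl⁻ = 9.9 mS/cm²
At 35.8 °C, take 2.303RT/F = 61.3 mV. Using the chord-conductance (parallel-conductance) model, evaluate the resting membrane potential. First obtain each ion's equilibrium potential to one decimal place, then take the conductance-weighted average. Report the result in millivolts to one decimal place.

-59.4 mV

E_K⁺ = (61.3/1)·log₁₀(8.96/119) = -68.9 mV
E_Na⁺ = (61.3/1)·log₁₀(154/28.2) = 45.2 mV
E_Cl⁻ = (61.3/-1)·log₁₀(106/4.05) = -86.9 mV
Vm = (Σ gᵢEᵢ)/(Σ gᵢ) = (11·-68.9 + 3.6·45.2 + 9.9·-86.9) / (11 + 3.6 + 9.9)
= -1455.49 / 24.5 = -59.41 mV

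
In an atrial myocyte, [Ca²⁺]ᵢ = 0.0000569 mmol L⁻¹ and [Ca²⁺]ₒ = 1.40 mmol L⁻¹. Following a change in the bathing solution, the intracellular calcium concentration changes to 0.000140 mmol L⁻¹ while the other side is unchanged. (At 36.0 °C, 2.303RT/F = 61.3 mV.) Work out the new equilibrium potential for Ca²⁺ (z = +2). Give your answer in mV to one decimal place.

After the shift: [Ca²⁺]_out = 1.40, [Ca²⁺]_in = 0.000140 mmol L⁻¹.
E_new = (61.3/2)·log₁₀(1.40/0.000140) = 30.65 · (4.0000) = 122.60 mV

122.6 mV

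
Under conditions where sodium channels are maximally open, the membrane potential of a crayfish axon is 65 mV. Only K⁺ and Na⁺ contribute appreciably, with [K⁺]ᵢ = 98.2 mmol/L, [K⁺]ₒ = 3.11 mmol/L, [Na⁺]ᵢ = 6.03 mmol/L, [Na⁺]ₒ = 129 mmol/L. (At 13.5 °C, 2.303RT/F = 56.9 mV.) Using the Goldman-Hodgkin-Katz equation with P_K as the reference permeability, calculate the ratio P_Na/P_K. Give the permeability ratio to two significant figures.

Let α = P_Na/P_K. GHK: Vm = 56.9·log₁₀[(Kₒ + α·Naₒ)/(Kᵢ + α·Naᵢ)].
10^(Vm/56.9) = 10^(65.0/56.9) = 13.879
So 13.879·(Kᵢ + α·Naᵢ) = Kₒ + α·Naₒ → α = (13.879·98.2 − 3.11) / (129.0 − 13.879·6.03)
α = (1363 − 3.11) / (129.0 − 83.69) = 1360/45.31 = 30.01

30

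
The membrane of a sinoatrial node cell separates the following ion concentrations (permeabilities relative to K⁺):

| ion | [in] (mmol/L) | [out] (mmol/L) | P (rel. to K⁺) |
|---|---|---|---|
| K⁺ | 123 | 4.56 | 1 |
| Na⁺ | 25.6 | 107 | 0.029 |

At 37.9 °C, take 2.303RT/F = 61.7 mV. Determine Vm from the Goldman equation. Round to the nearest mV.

-75 mV

Vm = 61.7 · log₁₀[(Σ P·[cation]ₒ + Σ P·[anion]ᵢ) / (Σ P·[cation]ᵢ + Σ P·[anion]ₒ)]
Numerator = 1×4.56 + 0.029×107 = 7.663
Denominator = 1×123 + 0.029×25.6 = 123.7
Vm = 61.7 · log₁₀(0.061927) = 61.7 × (-1.2081) = -74.54 mV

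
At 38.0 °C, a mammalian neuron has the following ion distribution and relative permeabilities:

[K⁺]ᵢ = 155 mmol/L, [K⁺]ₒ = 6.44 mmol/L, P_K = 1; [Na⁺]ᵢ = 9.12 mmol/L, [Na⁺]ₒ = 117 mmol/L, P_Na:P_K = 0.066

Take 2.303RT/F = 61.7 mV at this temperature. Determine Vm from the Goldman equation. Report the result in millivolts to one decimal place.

Vm = 61.7 · log₁₀[(Σ P·[cation]ₒ + Σ P·[anion]ᵢ) / (Σ P·[cation]ᵢ + Σ P·[anion]ₒ)]
Numerator = 1×6.44 + 0.066×117 = 14.16
Denominator = 1×155 + 0.066×9.12 = 155.6
Vm = 61.7 · log₁₀(0.091014) = 61.7 × (-1.0409) = -64.22 mV

-64.2 mV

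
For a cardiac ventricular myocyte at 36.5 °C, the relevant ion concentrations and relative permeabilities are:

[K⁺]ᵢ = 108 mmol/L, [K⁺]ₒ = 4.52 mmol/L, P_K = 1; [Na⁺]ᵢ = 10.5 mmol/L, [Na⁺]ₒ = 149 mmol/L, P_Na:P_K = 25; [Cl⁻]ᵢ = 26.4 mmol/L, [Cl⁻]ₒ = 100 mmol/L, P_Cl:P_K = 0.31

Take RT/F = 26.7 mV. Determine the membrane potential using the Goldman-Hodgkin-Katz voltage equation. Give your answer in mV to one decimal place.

Vm = 26.7 · ln[(Σ P·[cation]ₒ + Σ P·[anion]ᵢ) / (Σ P·[cation]ᵢ + Σ P·[anion]ₒ)]
Numerator = 1×4.52 + 25×149 + 0.31×26.4 = 3738
Denominator = 1×108 + 25×10.5 + 0.31×100 = 401.5
Vm = 26.7 · ln(9.3093) = 26.7 × (2.2310) = 59.57 mV

59.6 mV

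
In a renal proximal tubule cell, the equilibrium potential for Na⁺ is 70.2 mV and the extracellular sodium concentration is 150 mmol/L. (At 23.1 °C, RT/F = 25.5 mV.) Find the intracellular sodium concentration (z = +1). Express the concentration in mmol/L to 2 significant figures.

9.6 mmol/L

Nernst: E = (25.5/1) · ln([out]/[in]), so ln([out]/[in]) = 70.2 × 1 / 25.5 = 2.7529.
[out]/[in] = e^(2.7529) = 15.69.
[in] = 150 / 15.69 = 9.561 mmol/L.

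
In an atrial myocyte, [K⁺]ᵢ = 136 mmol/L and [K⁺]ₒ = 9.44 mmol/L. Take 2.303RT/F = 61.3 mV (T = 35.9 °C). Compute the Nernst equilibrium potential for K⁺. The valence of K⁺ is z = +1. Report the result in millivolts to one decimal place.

E = (61.3/z) · log₁₀([K⁺]_out/[K⁺]_in) with z = +1.
= (61.3/1) · log₁₀(9.44/136) = 61.30 · log₁₀(0.06941)
= 61.30 · (-1.1586) = -71.02 mV

-71.0 mV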